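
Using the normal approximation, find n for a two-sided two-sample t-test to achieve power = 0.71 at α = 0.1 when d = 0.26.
n = 143 per group

Sample size formula (two-sample t-test, normal approximation):
n = 2 · ((z_{α/2} + z_β) / d)²

z_{α/2} = 1.645 (for α = 0.1, two-sided)
z_β = 0.553 (for power = 0.71)
d = 0.26

n = 2 · ((1.645 + 0.553) / 0.26)²
n = 2 · (8.454)²
n ≈ 142.94
Round up to the next whole number: n = 143 per group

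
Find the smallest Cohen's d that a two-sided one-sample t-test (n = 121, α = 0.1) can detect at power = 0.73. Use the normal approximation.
d ≈ 0.21

Minimum detectable effect (one-sample t-test, normal approximation):
d = (z_{α/2} + z_β) / √n
d = (1.645 + 0.613) / √121
d = 2.258 / 11.000
d ≈ 0.21

By Cohen's convention (0.2 small / 0.5 medium / 0.8 large): small effect.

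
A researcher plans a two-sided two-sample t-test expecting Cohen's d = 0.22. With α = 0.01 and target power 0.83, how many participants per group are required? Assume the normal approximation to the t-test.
n = 515 per group

Sample size formula (two-sample t-test, normal approximation):
n = 2 · ((z_{α/2} + z_β) / d)²

z_{α/2} = 2.576 (for α = 0.01, two-sided)
z_β = 0.954 (for power = 0.83)
d = 0.22

n = 2 · ((2.576 + 0.954) / 0.22)²
n = 2 · (16.045)²
n ≈ 514.88
Round up to the next whole number: n = 515 per group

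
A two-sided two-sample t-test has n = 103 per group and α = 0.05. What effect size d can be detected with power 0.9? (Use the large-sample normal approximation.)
d ≈ 0.45

Minimum detectable effect (two-sample t-test, normal approximation):
d = (z_{α/2} + z_β) / √(n/2)
d = (1.960 + 1.282) / √(103/2)
d = 3.242 / 7.176
d ≈ 0.45

By Cohen's convention (0.2 small / 0.5 medium / 0.8 large): small effect.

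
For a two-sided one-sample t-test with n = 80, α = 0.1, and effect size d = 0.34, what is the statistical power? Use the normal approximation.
Power ≈ 0.92

Power calculation (one-sample t-test, normal approximation):
z_β = d · √n - z_{α/2}
z_β = 0.34 · √80 - 1.645
z_β = 0.34 · 8.944 - 1.645
z_β = 1.396

Power = Φ(z_β) = Φ(1.396) ≈ 0.919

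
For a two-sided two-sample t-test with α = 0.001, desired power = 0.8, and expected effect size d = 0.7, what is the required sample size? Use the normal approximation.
n = 70 per group

Sample size formula (two-sample t-test, normal approximation):
n = 2 · ((z_{α/2} + z_β) / d)²

z_{α/2} = 3.291 (for α = 0.001, two-sided)
z_β = 0.842 (for power = 0.8)
d = 0.7

n = 2 · ((3.291 + 0.842) / 0.7)²
n = 2 · (5.904)²
n ≈ 69.71
Round up to the next whole number: n = 70 per group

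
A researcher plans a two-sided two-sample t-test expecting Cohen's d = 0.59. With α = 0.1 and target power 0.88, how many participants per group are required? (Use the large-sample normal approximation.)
n = 46 per group

Sample size formula (two-sample t-test, normal approximation):
n = 2 · ((z_{α/2} + z_β) / d)²

z_{α/2} = 1.645 (for α = 0.1, two-sided)
z_β = 1.175 (for power = 0.88)
d = 0.59

n = 2 · ((1.645 + 1.175) / 0.59)²
n = 2 · (4.780)²
n ≈ 45.70
Round up to the next whole number: n = 46 per group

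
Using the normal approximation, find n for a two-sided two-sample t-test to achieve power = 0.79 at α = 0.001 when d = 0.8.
n = 53 per group

Sample size formula (two-sample t-test, normal approximation):
n = 2 · ((z_{α/2} + z_β) / d)²

z_{α/2} = 3.291 (for α = 0.001, two-sided)
z_β = 0.806 (for power = 0.79)
d = 0.8

n = 2 · ((3.291 + 0.806) / 0.8)²
n = 2 · (5.121)²
n ≈ 52.45
Round up to the next whole number: n = 53 per group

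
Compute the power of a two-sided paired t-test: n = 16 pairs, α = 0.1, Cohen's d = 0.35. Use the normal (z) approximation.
Power ≈ 0.40

Power calculation (paired t-test, normal approximation):
z_β = d · √n - z_{α/2}
z_β = 0.35 · √16 - 1.645
z_β = 0.35 · 4.000 - 1.645
z_β = -0.245

Power = Φ(z_β) = Φ(-0.245) ≈ 0.403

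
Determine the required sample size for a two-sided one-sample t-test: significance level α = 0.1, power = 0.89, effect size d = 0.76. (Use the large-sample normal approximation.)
n = 15

Sample size formula (one-sample t-test, normal approximation):
n = ((z_{α/2} + z_β) / d)²

z_{α/2} = 1.645 (for α = 0.1, two-sided)
z_β = 1.227 (for power = 0.89)
d = 0.76

n = ((1.645 + 1.227) / 0.76)²
n = (3.779)²
n ≈ 14.28
Round up to the next whole number: n = 15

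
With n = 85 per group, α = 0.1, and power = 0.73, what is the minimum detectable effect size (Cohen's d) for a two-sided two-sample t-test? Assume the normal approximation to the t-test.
d ≈ 0.35

Minimum detectable effect (two-sample t-test, normal approximation):
d = (z_{α/2} + z_β) / √(n/2)
d = (1.645 + 0.613) / √(85/2)
d = 2.258 / 6.519
d ≈ 0.35

By Cohen's convention (0.2 small / 0.5 medium / 0.8 large): small effect.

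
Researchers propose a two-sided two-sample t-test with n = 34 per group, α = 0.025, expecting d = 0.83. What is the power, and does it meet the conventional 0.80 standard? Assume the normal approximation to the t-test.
Power ≈ 0.88; the study is adequately powered (power ≥ 0.80)

Power calculation (two-sample t-test, normal approximation):
z_β = d · √(n/2) - z_{α/2}
z_β = 0.83 · √(34/2) - 2.241
z_β = 0.83 · 4.123 - 2.241
z_β = 1.181

Power = Φ(z_β) = Φ(1.181) ≈ 0.881

Effect size d = 0.83 is large by Cohen's convention (0.2/0.5/0.8).

Threshold: power ≥ 0.80 is conventionally adequate.
Power ≈ 0.88 → the study is adequately powered (power ≥ 0.80).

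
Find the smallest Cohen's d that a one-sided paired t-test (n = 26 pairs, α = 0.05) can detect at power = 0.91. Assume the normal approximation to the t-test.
d ≈ 0.59

Minimum detectable effect (paired t-test, normal approximation):
d = (z_α + z_β) / √n
d = (1.645 + 1.341) / √26
d = 2.986 / 5.099
d ≈ 0.59

By Cohen's convention (0.2 small / 0.5 medium / 0.8 large): medium effect.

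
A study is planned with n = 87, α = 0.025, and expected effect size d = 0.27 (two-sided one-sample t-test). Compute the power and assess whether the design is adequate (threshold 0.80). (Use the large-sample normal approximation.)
Power ≈ 0.61; the study is underpowered (power < 0.80)

Power calculation (one-sample t-test, normal approximation):
z_β = d · √n - z_{α/2}
z_β = 0.27 · √87 - 2.241
z_β = 0.27 · 9.327 - 2.241
z_β = 0.277

Power = Φ(z_β) = Φ(0.277) ≈ 0.609

Effect size d = 0.27 is small by Cohen's convention (0.2/0.5/0.8).

Threshold: power ≥ 0.80 is conventionally adequate.
Power ≈ 0.61 → the study is underpowered (power < 0.80).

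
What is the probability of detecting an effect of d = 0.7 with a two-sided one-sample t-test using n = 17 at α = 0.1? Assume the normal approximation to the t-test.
Power ≈ 0.89

Power calculation (one-sample t-test, normal approximation):
z_β = d · √n - z_{α/2}
z_β = 0.7 · √17 - 1.645
z_β = 0.7 · 4.123 - 1.645
z_β = 1.241

Power = Φ(z_β) = Φ(1.241) ≈ 0.893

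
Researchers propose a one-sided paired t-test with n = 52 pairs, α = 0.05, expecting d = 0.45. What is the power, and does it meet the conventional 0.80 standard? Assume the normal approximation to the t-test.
Power ≈ 0.95; the study is adequately powered (power ≥ 0.80)

Power calculation (paired t-test, normal approximation):
z_β = d · √n - z_α
z_β = 0.45 · √52 - 1.645
z_β = 0.45 · 7.211 - 1.645
z_β = 1.600

Power = Φ(z_β) = Φ(1.600) ≈ 0.945

Effect size d = 0.45 is small by Cohen's convention (0.2/0.5/0.8).

Threshold: power ≥ 0.80 is conventionally adequate.
Power ≈ 0.95 → the study is adequately powered (power ≥ 0.80).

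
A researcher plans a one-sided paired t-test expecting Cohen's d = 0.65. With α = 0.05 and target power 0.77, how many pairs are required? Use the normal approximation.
n = 14 pairs

Sample size formula (paired t-test, normal approximation):
n = ((z_α + z_β) / d)²

z_α = 1.645 (for α = 0.05, one-sided)
z_β = 0.739 (for power = 0.77)
d = 0.65

n = ((1.645 + 0.739) / 0.65)²
n = (3.668)²
n ≈ 13.45
Round up to the next whole number: n = 14 pairs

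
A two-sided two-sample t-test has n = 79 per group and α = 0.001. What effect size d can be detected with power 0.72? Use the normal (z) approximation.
d ≈ 0.62

Minimum detectable effect (two-sample t-test, normal approximation):
d = (z_{α/2} + z_β) / √(n/2)
d = (3.291 + 0.583) / √(79/2)
d = 3.873 / 6.285
d ≈ 0.62

By Cohen's convention (0.2 small / 0.5 medium / 0.8 large): medium effect.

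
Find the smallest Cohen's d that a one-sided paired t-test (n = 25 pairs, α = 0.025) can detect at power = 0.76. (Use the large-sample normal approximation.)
d ≈ 0.53

Minimum detectable effect (paired t-test, normal approximation):
d = (z_α + z_β) / √n
d = (1.960 + 0.706) / √25
d = 2.666 / 5.000
d ≈ 0.53

By Cohen's convention (0.2 small / 0.5 medium / 0.8 large): medium effect.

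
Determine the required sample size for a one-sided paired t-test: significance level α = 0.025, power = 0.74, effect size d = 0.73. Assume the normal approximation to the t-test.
n = 13 pairs

Sample size formula (paired t-test, normal approximation):
n = ((z_α + z_β) / d)²

z_α = 1.960 (for α = 0.025, one-sided)
z_β = 0.643 (for power = 0.74)
d = 0.73

n = ((1.960 + 0.643) / 0.73)²
n = (3.566)²
n ≈ 12.72
Round up to the next whole number: n = 13 pairs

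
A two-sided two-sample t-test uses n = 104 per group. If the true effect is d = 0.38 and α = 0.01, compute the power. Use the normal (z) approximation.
Power ≈ 0.57

Power calculation (two-sample t-test, normal approximation):
z_β = d · √(n/2) - z_{α/2}
z_β = 0.38 · √(104/2) - 2.576
z_β = 0.38 · 7.211 - 2.576
z_β = 0.164

Power = Φ(z_β) = Φ(0.164) ≈ 0.565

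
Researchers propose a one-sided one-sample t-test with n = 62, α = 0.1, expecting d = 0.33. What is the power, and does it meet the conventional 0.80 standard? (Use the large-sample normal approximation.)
Power ≈ 0.91; the study is adequately powered (power ≥ 0.80)

Power calculation (one-sample t-test, normal approximation):
z_β = d · √n - z_α
z_β = 0.33 · √62 - 1.282
z_β = 0.33 · 7.874 - 1.282
z_β = 1.317

Power = Φ(z_β) = Φ(1.317) ≈ 0.906

Effect size d = 0.33 is small by Cohen's convention (0.2/0.5/0.8).

Threshold: power ≥ 0.80 is conventionally adequate.
Power ≈ 0.91 → the study is adequately powered (power ≥ 0.80).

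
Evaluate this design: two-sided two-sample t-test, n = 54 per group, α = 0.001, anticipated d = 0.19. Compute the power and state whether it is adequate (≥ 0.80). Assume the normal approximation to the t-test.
Power ≈ 0.01; the study is underpowered (power < 0.80)

Power calculation (two-sample t-test, normal approximation):
z_β = d · √(n/2) - z_{α/2}
z_β = 0.19 · √(54/2) - 3.291
z_β = 0.19 · 5.196 - 3.291
z_β = -2.303

Power = Φ(z_β) = Φ(-2.303) ≈ 0.011

Effect size d = 0.19 is very small by Cohen's convention (0.2/0.5/0.8).

Threshold: power ≥ 0.80 is conventionally adequate.
Power ≈ 0.01 → the study is underpowered (power < 0.80).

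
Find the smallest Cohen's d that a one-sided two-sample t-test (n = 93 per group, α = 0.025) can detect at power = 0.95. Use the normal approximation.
d ≈ 0.53

Minimum detectable effect (two-sample t-test, normal approximation):
d = (z_α + z_β) / √(n/2)
d = (1.960 + 1.645) / √(93/2)
d = 3.605 / 6.819
d ≈ 0.53

By Cohen's convention (0.2 small / 0.5 medium / 0.8 large): medium effect.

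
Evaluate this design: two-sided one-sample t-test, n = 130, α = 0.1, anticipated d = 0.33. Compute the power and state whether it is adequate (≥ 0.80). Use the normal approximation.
Power ≈ 0.98; the study is adequately powered (power ≥ 0.80)

Power calculation (one-sample t-test, normal approximation):
z_β = d · √n - z_{α/2}
z_β = 0.33 · √130 - 1.645
z_β = 0.33 · 11.402 - 1.645
z_β = 2.118

Power = Φ(z_β) = Φ(2.118) ≈ 0.983

Effect size d = 0.33 is small by Cohen's convention (0.2/0.5/0.8).

Threshold: power ≥ 0.80 is conventionally adequate.
Power ≈ 0.98 → the study is adequately powered (power ≥ 0.80).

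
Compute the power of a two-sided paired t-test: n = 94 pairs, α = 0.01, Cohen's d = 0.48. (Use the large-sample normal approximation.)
Power ≈ 0.98

Power calculation (paired t-test, normal approximation):
z_β = d · √n - z_{α/2}
z_β = 0.48 · √94 - 2.576
z_β = 0.48 · 9.695 - 2.576
z_β = 2.078

Power = Φ(z_β) = Φ(2.078) ≈ 0.981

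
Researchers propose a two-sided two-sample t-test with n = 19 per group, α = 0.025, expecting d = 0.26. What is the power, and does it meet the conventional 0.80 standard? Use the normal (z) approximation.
Power ≈ 0.07; the study is underpowered (power < 0.80)

Power calculation (two-sample t-test, normal approximation):
z_β = d · √(n/2) - z_{α/2}
z_β = 0.26 · √(19/2) - 2.241
z_β = 0.26 · 3.082 - 2.241
z_β = -1.440

Power = Φ(z_β) = Φ(-1.440) ≈ 0.075

Effect size d = 0.26 is small by Cohen's convention (0.2/0.5/0.8).

Threshold: power ≥ 0.80 is conventionally adequate.
Power ≈ 0.07 → the study is underpowered (power < 0.80).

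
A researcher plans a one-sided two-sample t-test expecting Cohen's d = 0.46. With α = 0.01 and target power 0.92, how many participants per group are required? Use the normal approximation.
n = 132 per group

Sample size formula (two-sample t-test, normal approximation):
n = 2 · ((z_α + z_β) / d)²

z_α = 2.326 (for α = 0.01, one-sided)
z_β = 1.405 (for power = 0.92)
d = 0.46

n = 2 · ((2.326 + 1.405) / 0.46)²
n = 2 · (8.111)²
n ≈ 131.58
Round up to the next whole number: n = 132 per group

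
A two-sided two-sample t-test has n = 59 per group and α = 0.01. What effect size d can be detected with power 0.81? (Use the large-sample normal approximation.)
d ≈ 0.64

Minimum detectable effect (two-sample t-test, normal approximation):
d = (z_{α/2} + z_β) / √(n/2)
d = (2.576 + 0.878) / √(59/2)
d = 3.454 / 5.431
d ≈ 0.64

By Cohen's convention (0.2 small / 0.5 medium / 0.8 large): medium effect.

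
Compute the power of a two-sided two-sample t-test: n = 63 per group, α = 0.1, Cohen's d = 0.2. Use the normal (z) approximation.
Power ≈ 0.30

Power calculation (two-sample t-test, normal approximation):
z_β = d · √(n/2) - z_{α/2}
z_β = 0.2 · √(63/2) - 1.645
z_β = 0.2 · 5.612 - 1.645
z_β = -0.522

Power = Φ(z_β) = Φ(-0.522) ≈ 0.301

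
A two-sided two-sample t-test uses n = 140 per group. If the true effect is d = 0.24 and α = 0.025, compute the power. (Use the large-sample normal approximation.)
Power ≈ 0.41

Power calculation (two-sample t-test, normal approximation):
z_β = d · √(n/2) - z_{α/2}
z_β = 0.24 · √(140/2) - 2.241
z_β = 0.24 · 8.367 - 2.241
z_β = -0.233

Power = Φ(z_β) = Φ(-0.233) ≈ 0.408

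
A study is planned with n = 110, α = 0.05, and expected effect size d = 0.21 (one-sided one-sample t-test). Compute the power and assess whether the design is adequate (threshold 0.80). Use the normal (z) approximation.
Power ≈ 0.71; the study is underpowered (power < 0.80)

Power calculation (one-sample t-test, normal approximation):
z_β = d · √n - z_α
z_β = 0.21 · √110 - 1.645
z_β = 0.21 · 10.488 - 1.645
z_β = 0.558

Power = Φ(z_β) = Φ(0.558) ≈ 0.711

Effect size d = 0.21 is small by Cohen's convention (0.2/0.5/0.8).

Threshold: power ≥ 0.80 is conventionally adequate.
Power ≈ 0.71 → the study is underpowered (power < 0.80).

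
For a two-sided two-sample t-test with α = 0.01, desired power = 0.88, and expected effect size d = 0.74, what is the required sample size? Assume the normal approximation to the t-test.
n = 52 per group

Sample size formula (two-sample t-test, normal approximation):
n = 2 · ((z_{α/2} + z_β) / d)²

z_{α/2} = 2.576 (for α = 0.01, two-sided)
z_β = 1.175 (for power = 0.88)
d = 0.74

n = 2 · ((2.576 + 1.175) / 0.74)²
n = 2 · (5.069)²
n ≈ 51.39
Round up to the next whole number: n = 52 per group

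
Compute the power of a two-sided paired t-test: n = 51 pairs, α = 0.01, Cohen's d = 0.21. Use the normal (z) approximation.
Power ≈ 0.14

Power calculation (paired t-test, normal approximation):
z_β = d · √n - z_{α/2}
z_β = 0.21 · √51 - 2.576
z_β = 0.21 · 7.141 - 2.576
z_β = -1.076

Power = Φ(z_β) = Φ(-1.076) ≈ 0.141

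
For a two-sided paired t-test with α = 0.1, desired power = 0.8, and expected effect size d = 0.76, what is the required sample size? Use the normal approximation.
n = 11 pairs

Sample size formula (paired t-test, normal approximation):
n = ((z_{α/2} + z_β) / d)²

z_{α/2} = 1.645 (for α = 0.1, two-sided)
z_β = 0.842 (for power = 0.8)
d = 0.76

n = ((1.645 + 0.842) / 0.76)²
n = (3.272)²
n ≈ 10.71
Round up to the next whole number: n = 11 pairs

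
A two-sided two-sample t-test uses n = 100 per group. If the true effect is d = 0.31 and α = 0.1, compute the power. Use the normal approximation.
Power ≈ 0.71

Power calculation (two-sample t-test, normal approximation):
z_β = d · √(n/2) - z_{α/2}
z_β = 0.31 · √(100/2) - 1.645
z_β = 0.31 · 7.071 - 1.645
z_β = 0.547

Power = Φ(z_β) = Φ(0.547) ≈ 0.708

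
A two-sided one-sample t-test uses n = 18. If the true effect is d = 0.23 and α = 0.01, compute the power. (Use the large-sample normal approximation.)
Power ≈ 0.05

Power calculation (one-sample t-test, normal approximation):
z_β = d · √n - z_{α/2}
z_β = 0.23 · √18 - 2.576
z_β = 0.23 · 4.243 - 2.576
z_β = -1.600

Power = Φ(z_β) = Φ(-1.600) ≈ 0.055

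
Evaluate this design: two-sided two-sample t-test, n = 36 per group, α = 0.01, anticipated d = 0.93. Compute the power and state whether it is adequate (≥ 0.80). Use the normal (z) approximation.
Power ≈ 0.91; the study is adequately powered (power ≥ 0.80)

Power calculation (two-sample t-test, normal approximation):
z_β = d · √(n/2) - z_{α/2}
z_β = 0.93 · √(36/2) - 2.576
z_β = 0.93 · 4.243 - 2.576
z_β = 1.370

Power = Φ(z_β) = Φ(1.370) ≈ 0.915

Effect size d = 0.93 is large by Cohen's convention (0.2/0.5/0.8).

Threshold: power ≥ 0.80 is conventionally adequate.
Power ≈ 0.91 → the study is adequately powered (power ≥ 0.80).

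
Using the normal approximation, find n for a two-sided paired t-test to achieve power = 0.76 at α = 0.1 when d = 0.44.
n = 29 pairs

Sample size formula (paired t-test, normal approximation):
n = ((z_{α/2} + z_β) / d)²

z_{α/2} = 1.645 (for α = 0.1, two-sided)
z_β = 0.706 (for power = 0.76)
d = 0.44

n = ((1.645 + 0.706) / 0.44)²
n = (5.343)²
n ≈ 28.55
Round up to the next whole number: n = 29 pairs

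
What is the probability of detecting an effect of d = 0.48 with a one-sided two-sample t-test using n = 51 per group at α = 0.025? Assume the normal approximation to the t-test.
Power ≈ 0.68

Power calculation (two-sample t-test, normal approximation):
z_β = d · √(n/2) - z_α
z_β = 0.48 · √(51/2) - 1.960
z_β = 0.48 · 5.050 - 1.960
z_β = 0.464

Power = Φ(z_β) = Φ(0.464) ≈ 0.679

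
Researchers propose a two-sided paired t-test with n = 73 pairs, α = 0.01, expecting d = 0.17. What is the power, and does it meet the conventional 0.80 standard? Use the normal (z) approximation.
Power ≈ 0.13; the study is underpowered (power < 0.80)

Power calculation (paired t-test, normal approximation):
z_β = d · √n - z_{α/2}
z_β = 0.17 · √73 - 2.576
z_β = 0.17 · 8.544 - 2.576
z_β = -1.123

Power = Φ(z_β) = Φ(-1.123) ≈ 0.131

Effect size d = 0.17 is very small by Cohen's convention (0.2/0.5/0.8).

Threshold: power ≥ 0.80 is conventionally adequate.
Power ≈ 0.13 → the study is underpowered (power < 0.80).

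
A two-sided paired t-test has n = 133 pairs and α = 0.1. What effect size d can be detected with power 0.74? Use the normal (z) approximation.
d ≈ 0.20

Minimum detectable effect (paired t-test, normal approximation):
d = (z_{α/2} + z_β) / √n
d = (1.645 + 0.643) / √133
d = 2.288 / 11.533
d ≈ 0.20

By Cohen's convention (0.2 small / 0.5 medium / 0.8 large): small effect.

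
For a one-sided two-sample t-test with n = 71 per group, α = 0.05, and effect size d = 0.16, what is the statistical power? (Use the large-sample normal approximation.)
Power ≈ 0.24

Power calculation (two-sample t-test, normal approximation):
z_β = d · √(n/2) - z_α
z_β = 0.16 · √(71/2) - 1.645
z_β = 0.16 · 5.958 - 1.645
z_β = -0.692

Power = Φ(z_β) = Φ(-0.692) ≈ 0.245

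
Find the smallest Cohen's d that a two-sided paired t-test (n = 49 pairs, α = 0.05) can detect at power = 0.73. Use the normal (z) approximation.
d ≈ 0.37

Minimum detectable effect (paired t-test, normal approximation):
d = (z_{α/2} + z_β) / √n
d = (1.960 + 0.613) / √49
d = 2.573 / 7.000
d ≈ 0.37

By Cohen's convention (0.2 small / 0.5 medium / 0.8 large): small effect.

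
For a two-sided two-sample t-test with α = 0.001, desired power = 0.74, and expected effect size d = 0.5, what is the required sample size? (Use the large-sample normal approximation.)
n = 124 per group

Sample size formula (two-sample t-test, normal approximation):
n = 2 · ((z_{α/2} + z_β) / d)²

z_{α/2} = 3.291 (for α = 0.001, two-sided)
z_β = 0.643 (for power = 0.74)
d = 0.5

n = 2 · ((3.291 + 0.643) / 0.5)²
n = 2 · (7.868)²
n ≈ 123.81
Round up to the next whole number: n = 124 per group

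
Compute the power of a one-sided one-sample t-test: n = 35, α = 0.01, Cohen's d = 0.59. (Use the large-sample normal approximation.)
Power ≈ 0.88

Power calculation (one-sample t-test, normal approximation):
z_β = d · √n - z_α
z_β = 0.59 · √35 - 2.326
z_β = 0.59 · 5.916 - 2.326
z_β = 1.164

Power = Φ(z_β) = Φ(1.164) ≈ 0.878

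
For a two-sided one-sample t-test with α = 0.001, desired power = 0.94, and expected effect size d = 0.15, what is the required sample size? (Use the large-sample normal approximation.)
n = 1044

Sample size formula (one-sample t-test, normal approximation):
n = ((z_{α/2} + z_β) / d)²

z_{α/2} = 3.291 (for α = 0.001, two-sided)
z_β = 1.555 (for power = 0.94)
d = 0.15

n = ((3.291 + 1.555) / 0.15)²
n = (32.307)²
n ≈ 1043.74
Round up to the next whole number: n = 1044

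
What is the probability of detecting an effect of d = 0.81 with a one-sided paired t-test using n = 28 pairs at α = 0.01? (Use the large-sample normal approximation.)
Power ≈ 0.97

Power calculation (paired t-test, normal approximation):
z_β = d · √n - z_α
z_β = 0.81 · √28 - 2.326
z_β = 0.81 · 5.292 - 2.326
z_β = 1.960

Power = Φ(z_β) = Φ(1.960) ≈ 0.975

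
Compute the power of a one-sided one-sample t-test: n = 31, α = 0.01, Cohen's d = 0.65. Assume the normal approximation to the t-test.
Power ≈ 0.90

Power calculation (one-sample t-test, normal approximation):
z_β = d · √n - z_α
z_β = 0.65 · √31 - 2.326
z_β = 0.65 · 5.568 - 2.326
z_β = 1.293

Power = Φ(z_β) = Φ(1.293) ≈ 0.902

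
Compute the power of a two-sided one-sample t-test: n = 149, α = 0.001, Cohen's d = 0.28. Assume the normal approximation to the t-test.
Power ≈ 0.55

Power calculation (one-sample t-test, normal approximation):
z_β = d · √n - z_{α/2}
z_β = 0.28 · √149 - 3.291
z_β = 0.28 · 12.207 - 3.291
z_β = 0.127

Power = Φ(z_β) = Φ(0.127) ≈ 0.551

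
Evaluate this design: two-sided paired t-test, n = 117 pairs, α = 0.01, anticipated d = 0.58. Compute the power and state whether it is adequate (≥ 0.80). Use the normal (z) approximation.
Power ≈ 1.00; the study is adequately powered (power ≥ 0.80)

Power calculation (paired t-test, normal approximation):
z_β = d · √n - z_{α/2}
z_β = 0.58 · √117 - 2.576
z_β = 0.58 · 10.817 - 2.576
z_β = 3.698

Power = Φ(z_β) = Φ(3.698) ≈ 1.000

Effect size d = 0.58 is medium by Cohen's convention (0.2/0.5/0.8).

Threshold: power ≥ 0.80 is conventionally adequate.
Power ≈ 1.00 → the study is adequately powered (power ≥ 0.80).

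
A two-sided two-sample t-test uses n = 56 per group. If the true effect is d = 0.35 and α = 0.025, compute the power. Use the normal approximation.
Power ≈ 0.35

Power calculation (two-sample t-test, normal approximation):
z_β = d · √(n/2) - z_{α/2}
z_β = 0.35 · √(56/2) - 2.241
z_β = 0.35 · 5.292 - 2.241
z_β = -0.389

Power = Φ(z_β) = Φ(-0.389) ≈ 0.348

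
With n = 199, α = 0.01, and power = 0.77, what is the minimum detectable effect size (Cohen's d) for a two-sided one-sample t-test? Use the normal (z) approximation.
d ≈ 0.23

Minimum detectable effect (one-sample t-test, normal approximation):
d = (z_{α/2} + z_β) / √n
d = (2.576 + 0.739) / √199
d = 3.315 / 14.107
d ≈ 0.23

By Cohen's convention (0.2 small / 0.5 medium / 0.8 large): small effect.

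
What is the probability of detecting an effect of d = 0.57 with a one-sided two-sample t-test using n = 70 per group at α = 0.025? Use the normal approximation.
Power ≈ 0.92

Power calculation (two-sample t-test, normal approximation):
z_β = d · √(n/2) - z_α
z_β = 0.57 · √(70/2) - 1.960
z_β = 0.57 · 5.916 - 1.960
z_β = 1.412

Power = Φ(z_β) = Φ(1.412) ≈ 0.921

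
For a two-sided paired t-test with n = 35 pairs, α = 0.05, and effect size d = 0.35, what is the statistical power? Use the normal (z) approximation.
Power ≈ 0.54

Power calculation (paired t-test, normal approximation):
z_β = d · √n - z_{α/2}
z_β = 0.35 · √35 - 1.960
z_β = 0.35 · 5.916 - 1.960
z_β = 0.111

Power = Φ(z_β) = Φ(0.111) ≈ 0.544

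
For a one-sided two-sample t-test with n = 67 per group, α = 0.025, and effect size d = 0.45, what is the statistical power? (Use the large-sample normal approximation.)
Power ≈ 0.74

Power calculation (two-sample t-test, normal approximation):
z_β = d · √(n/2) - z_α
z_β = 0.45 · √(67/2) - 1.960
z_β = 0.45 · 5.788 - 1.960
z_β = 0.645

Power = Φ(z_β) = Φ(0.645) ≈ 0.740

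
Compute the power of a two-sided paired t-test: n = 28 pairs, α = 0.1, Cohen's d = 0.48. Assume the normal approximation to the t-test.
Power ≈ 0.81

Power calculation (paired t-test, normal approximation):
z_β = d · √n - z_{α/2}
z_β = 0.48 · √28 - 1.645
z_β = 0.48 · 5.292 - 1.645
z_β = 0.895

Power = Φ(z_β) = Φ(0.895) ≈ 0.815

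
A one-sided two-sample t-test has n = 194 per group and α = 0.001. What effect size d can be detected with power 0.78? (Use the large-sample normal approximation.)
d ≈ 0.39

Minimum detectable effect (two-sample t-test, normal approximation):
d = (z_α + z_β) / √(n/2)
d = (3.090 + 0.772) / √(194/2)
d = 3.862 / 9.849
d ≈ 0.39

By Cohen's convention (0.2 small / 0.5 medium / 0.8 large): small effect.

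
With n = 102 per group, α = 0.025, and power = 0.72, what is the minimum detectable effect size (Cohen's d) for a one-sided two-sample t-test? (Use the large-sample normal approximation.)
d ≈ 0.36

Minimum detectable effect (two-sample t-test, normal approximation):
d = (z_α + z_β) / √(n/2)
d = (1.960 + 0.583) / √(102/2)
d = 2.543 / 7.141
d ≈ 0.36

By Cohen's convention (0.2 small / 0.5 medium / 0.8 large): small effect.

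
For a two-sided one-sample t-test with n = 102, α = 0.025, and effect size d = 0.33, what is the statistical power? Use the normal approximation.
Power ≈ 0.86

Power calculation (one-sample t-test, normal approximation):
z_β = d · √n - z_{α/2}
z_β = 0.33 · √102 - 2.241
z_β = 0.33 · 10.100 - 2.241
z_β = 1.091

Power = Φ(z_β) = Φ(1.091) ≈ 0.862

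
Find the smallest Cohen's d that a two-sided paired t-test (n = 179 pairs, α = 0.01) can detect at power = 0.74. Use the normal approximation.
d ≈ 0.24

Minimum detectable effect (paired t-test, normal approximation):
d = (z_{α/2} + z_β) / √n
d = (2.576 + 0.643) / √179
d = 3.219 / 13.379
d ≈ 0.24

By Cohen's convention (0.2 small / 0.5 medium / 0.8 large): small effect.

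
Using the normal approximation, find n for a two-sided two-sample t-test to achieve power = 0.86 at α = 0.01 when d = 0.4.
n = 168 per group

Sample size formula (two-sample t-test, normal approximation):
n = 2 · ((z_{α/2} + z_β) / d)²

z_{α/2} = 2.576 (for α = 0.01, two-sided)
z_β = 1.080 (for power = 0.86)
d = 0.4

n = 2 · ((2.576 + 1.080) / 0.4)²
n = 2 · (9.140)²
n ≈ 167.08
Round up to the next whole number: n = 168 per group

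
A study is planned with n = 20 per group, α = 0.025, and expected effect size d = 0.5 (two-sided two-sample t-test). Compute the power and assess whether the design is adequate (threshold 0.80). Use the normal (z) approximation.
Power ≈ 0.25; the study is underpowered (power < 0.80)

Power calculation (two-sample t-test, normal approximation):
z_β = d · √(n/2) - z_{α/2}
z_β = 0.5 · √(20/2) - 2.241
z_β = 0.5 · 3.162 - 2.241
z_β = -0.660

Power = Φ(z_β) = Φ(-0.660) ≈ 0.255

Effect size d = 0.5 is medium by Cohen's convention (0.2/0.5/0.8).

Threshold: power ≥ 0.80 is conventionally adequate.
Power ≈ 0.25 → the study is underpowered (power < 0.80).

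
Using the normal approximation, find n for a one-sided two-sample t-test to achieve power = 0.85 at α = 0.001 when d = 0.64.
n = 84 per group

Sample size formula (two-sample t-test, normal approximation):
n = 2 · ((z_α + z_β) / d)²

z_α = 3.090 (for α = 0.001, one-sided)
z_β = 1.036 (for power = 0.85)
d = 0.64

n = 2 · ((3.090 + 1.036) / 0.64)²
n = 2 · (6.447)²
n ≈ 83.13
Round up to the next whole number: n = 84 per group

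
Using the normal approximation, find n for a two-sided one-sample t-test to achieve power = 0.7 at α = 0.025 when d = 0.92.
n = 10

Sample size formula (one-sample t-test, normal approximation):
n = ((z_{α/2} + z_β) / d)²

z_{α/2} = 2.241 (for α = 0.025, two-sided)
z_β = 0.524 (for power = 0.7)
d = 0.92

n = ((2.241 + 0.524) / 0.92)²
n = (3.005)²
n ≈ 9.03
Round up to the next whole number: n = 10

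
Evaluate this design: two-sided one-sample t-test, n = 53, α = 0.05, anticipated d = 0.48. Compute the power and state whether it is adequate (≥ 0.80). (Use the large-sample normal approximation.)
Power ≈ 0.94; the study is adequately powered (power ≥ 0.80)

Power calculation (one-sample t-test, normal approximation):
z_β = d · √n - z_{α/2}
z_β = 0.48 · √53 - 1.960
z_β = 0.48 · 7.280 - 1.960
z_β = 1.534

Power = Φ(z_β) = Φ(1.534) ≈ 0.938

Effect size d = 0.48 is small by Cohen's convention (0.2/0.5/0.8).

Threshold: power ≥ 0.80 is conventionally adequate.
Power ≈ 0.94 → the study is adequately powered (power ≥ 0.80).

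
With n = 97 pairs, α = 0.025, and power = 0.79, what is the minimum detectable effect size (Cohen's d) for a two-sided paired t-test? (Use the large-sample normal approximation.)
d ≈ 0.31

Minimum detectable effect (paired t-test, normal approximation):
d = (z_{α/2} + z_β) / √n
d = (2.241 + 0.806) / √97
d = 3.048 / 9.849
d ≈ 0.31

By Cohen's convention (0.2 small / 0.5 medium / 0.8 large): small effect.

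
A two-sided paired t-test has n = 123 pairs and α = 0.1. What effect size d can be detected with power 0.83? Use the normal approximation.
d ≈ 0.23

Minimum detectable effect (paired t-test, normal approximation):
d = (z_{α/2} + z_β) / √n
d = (1.645 + 0.954) / √123
d = 2.599 / 11.091
d ≈ 0.23

By Cohen's convention (0.2 small / 0.5 medium / 0.8 large): small effect.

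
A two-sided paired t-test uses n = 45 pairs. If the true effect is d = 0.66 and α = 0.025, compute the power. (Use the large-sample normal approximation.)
Power ≈ 0.99

Power calculation (paired t-test, normal approximation):
z_β = d · √n - z_{α/2}
z_β = 0.66 · √45 - 2.241
z_β = 0.66 · 6.708 - 2.241
z_β = 2.186

Power = Φ(z_β) = Φ(2.186) ≈ 0.986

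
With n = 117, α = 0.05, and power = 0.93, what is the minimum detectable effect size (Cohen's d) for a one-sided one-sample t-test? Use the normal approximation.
d ≈ 0.29

Minimum detectable effect (one-sample t-test, normal approximation):
d = (z_α + z_β) / √n
d = (1.645 + 1.476) / √117
d = 3.121 / 10.817
d ≈ 0.29

By Cohen's convention (0.2 small / 0.5 medium / 0.8 large): small effect.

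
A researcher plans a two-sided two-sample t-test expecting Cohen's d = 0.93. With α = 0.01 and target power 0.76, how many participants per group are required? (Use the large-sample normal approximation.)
n = 25 per group

Sample size formula (two-sample t-test, normal approximation):
n = 2 · ((z_{α/2} + z_β) / d)²

z_{α/2} = 2.576 (for α = 0.01, two-sided)
z_β = 0.706 (for power = 0.76)
d = 0.93

n = 2 · ((2.576 + 0.706) / 0.93)²
n = 2 · (3.529)²
n ≈ 24.91
Round up to the next whole number: n = 25 per group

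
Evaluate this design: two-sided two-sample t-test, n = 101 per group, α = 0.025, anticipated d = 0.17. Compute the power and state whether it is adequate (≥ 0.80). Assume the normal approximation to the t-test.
Power ≈ 0.15; the study is underpowered (power < 0.80)

Power calculation (two-sample t-test, normal approximation):
z_β = d · √(n/2) - z_{α/2}
z_β = 0.17 · √(101/2) - 2.241
z_β = 0.17 · 7.106 - 2.241
z_β = -1.033

Power = Φ(z_β) = Φ(-1.033) ≈ 0.151

Effect size d = 0.17 is very small by Cohen's convention (0.2/0.5/0.8).

Threshold: power ≥ 0.80 is conventionally adequate.
Power ≈ 0.15 → the study is underpowered (power < 0.80).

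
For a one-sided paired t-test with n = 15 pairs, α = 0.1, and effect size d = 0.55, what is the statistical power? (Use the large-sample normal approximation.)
Power ≈ 0.80

Power calculation (paired t-test, normal approximation):
z_β = d · √n - z_α
z_β = 0.55 · √15 - 1.282
z_β = 0.55 · 3.873 - 1.282
z_β = 0.849

Power = Φ(z_β) = Φ(0.849) ≈ 0.802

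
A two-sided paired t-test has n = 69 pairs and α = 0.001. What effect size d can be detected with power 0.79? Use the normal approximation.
d ≈ 0.49

Minimum detectable effect (paired t-test, normal approximation):
d = (z_{α/2} + z_β) / √n
d = (3.291 + 0.806) / √69
d = 4.097 / 8.307
d ≈ 0.49

By Cohen's convention (0.2 small / 0.5 medium / 0.8 large): small effect.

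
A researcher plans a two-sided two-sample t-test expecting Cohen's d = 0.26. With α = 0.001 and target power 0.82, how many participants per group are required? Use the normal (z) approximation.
n = 524 per group

Sample size formula (two-sample t-test, normal approximation):
n = 2 · ((z_{α/2} + z_β) / d)²

z_{α/2} = 3.291 (for α = 0.001, two-sided)
z_β = 0.915 (for power = 0.82)
d = 0.26

n = 2 · ((3.291 + 0.915) / 0.26)²
n = 2 · (16.177)²
n ≈ 523.39
Round up to the next whole number: n = 524 per group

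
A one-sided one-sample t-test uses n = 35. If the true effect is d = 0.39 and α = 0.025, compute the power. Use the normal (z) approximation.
Power ≈ 0.64

Power calculation (one-sample t-test, normal approximation):
z_β = d · √n - z_α
z_β = 0.39 · √35 - 1.960
z_β = 0.39 · 5.916 - 1.960
z_β = 0.347

Power = Φ(z_β) = Φ(0.347) ≈ 0.636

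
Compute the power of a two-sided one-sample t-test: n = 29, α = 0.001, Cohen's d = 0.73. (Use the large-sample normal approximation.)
Power ≈ 0.74

Power calculation (one-sample t-test, normal approximation):
z_β = d · √n - z_{α/2}
z_β = 0.73 · √29 - 3.291
z_β = 0.73 · 5.385 - 3.291
z_β = 0.641

Power = Φ(z_β) = Φ(0.641) ≈ 0.739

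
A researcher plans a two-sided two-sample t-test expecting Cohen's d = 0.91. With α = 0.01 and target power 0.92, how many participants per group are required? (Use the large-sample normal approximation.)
n = 39 per group

Sample size formula (two-sample t-test, normal approximation):
n = 2 · ((z_{α/2} + z_β) / d)²

z_{α/2} = 2.576 (for α = 0.01, two-sided)
z_β = 1.405 (for power = 0.92)
d = 0.91

n = 2 · ((2.576 + 1.405) / 0.91)²
n = 2 · (4.375)²
n ≈ 38.28
Round up to the next whole number: n = 39 per group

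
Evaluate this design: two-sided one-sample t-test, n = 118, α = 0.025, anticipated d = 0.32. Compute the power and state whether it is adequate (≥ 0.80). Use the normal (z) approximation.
Power ≈ 0.89; the study is adequately powered (power ≥ 0.80)

Power calculation (one-sample t-test, normal approximation):
z_β = d · √n - z_{α/2}
z_β = 0.32 · √118 - 2.241
z_β = 0.32 · 10.863 - 2.241
z_β = 1.235

Power = Φ(z_β) = Φ(1.235) ≈ 0.892

Effect size d = 0.32 is small by Cohen's convention (0.2/0.5/0.8).

Threshold: power ≥ 0.80 is conventionally adequate.
Power ≈ 0.89 → the study is adequately powered (power ≥ 0.80).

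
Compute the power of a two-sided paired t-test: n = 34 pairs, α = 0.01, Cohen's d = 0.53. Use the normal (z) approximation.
Power ≈ 0.70

Power calculation (paired t-test, normal approximation):
z_β = d · √n - z_{α/2}
z_β = 0.53 · √34 - 2.576
z_β = 0.53 · 5.831 - 2.576
z_β = 0.515

Power = Φ(z_β) = Φ(0.515) ≈ 0.697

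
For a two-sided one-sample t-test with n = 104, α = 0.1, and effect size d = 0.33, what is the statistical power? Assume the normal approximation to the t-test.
Power ≈ 0.96

Power calculation (one-sample t-test, normal approximation):
z_β = d · √n - z_{α/2}
z_β = 0.33 · √104 - 1.645
z_β = 0.33 · 10.198 - 1.645
z_β = 1.720

Power = Φ(z_β) = Φ(1.720) ≈ 0.957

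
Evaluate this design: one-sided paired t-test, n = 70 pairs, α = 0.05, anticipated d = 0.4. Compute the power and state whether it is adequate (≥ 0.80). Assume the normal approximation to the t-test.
Power ≈ 0.96; the study is adequately powered (power ≥ 0.80)

Power calculation (paired t-test, normal approximation):
z_β = d · √n - z_α
z_β = 0.4 · √70 - 1.645
z_β = 0.4 · 8.367 - 1.645
z_β = 1.702

Power = Φ(z_β) = Φ(1.702) ≈ 0.956

Effect size d = 0.4 is small by Cohen's convention (0.2/0.5/0.8).

Threshold: power ≥ 0.80 is conventionally adequate.
Power ≈ 0.96 → the study is adequately powered (power ≥ 0.80).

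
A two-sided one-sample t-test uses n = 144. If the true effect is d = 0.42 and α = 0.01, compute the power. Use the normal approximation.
Power ≈ 0.99

Power calculation (one-sample t-test, normal approximation):
z_β = d · √n - z_{α/2}
z_β = 0.42 · √144 - 2.576
z_β = 0.42 · 12.000 - 2.576
z_β = 2.464

Power = Φ(z_β) = Φ(2.464) ≈ 0.993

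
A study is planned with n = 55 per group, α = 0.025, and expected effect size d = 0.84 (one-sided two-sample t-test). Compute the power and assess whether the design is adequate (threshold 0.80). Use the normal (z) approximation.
Power ≈ 0.99; the study is adequately powered (power ≥ 0.80)

Power calculation (two-sample t-test, normal approximation):
z_β = d · √(n/2) - z_α
z_β = 0.84 · √(55/2) - 1.960
z_β = 0.84 · 5.244 - 1.960
z_β = 2.445

Power = Φ(z_β) = Φ(2.445) ≈ 0.993

Effect size d = 0.84 is large by Cohen's convention (0.2/0.5/0.8).

Threshold: power ≥ 0.80 is conventionally adequate.
Power ≈ 0.99 → the study is adequately powered (power ≥ 0.80).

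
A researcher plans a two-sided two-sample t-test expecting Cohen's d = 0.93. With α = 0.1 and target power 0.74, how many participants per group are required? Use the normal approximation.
n = 13 per group

Sample size formula (two-sample t-test, normal approximation):
n = 2 · ((z_{α/2} + z_β) / d)²

z_{α/2} = 1.645 (for α = 0.1, two-sided)
z_β = 0.643 (for power = 0.74)
d = 0.93

n = 2 · ((1.645 + 0.643) / 0.93)²
n = 2 · (2.460)²
n ≈ 12.10
Round up to the next whole number: n = 13 per group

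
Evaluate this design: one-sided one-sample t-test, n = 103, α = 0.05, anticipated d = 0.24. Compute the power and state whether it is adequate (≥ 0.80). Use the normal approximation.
Power ≈ 0.79; the study is underpowered (power < 0.80)

Power calculation (one-sample t-test, normal approximation):
z_β = d · √n - z_α
z_β = 0.24 · √103 - 1.645
z_β = 0.24 · 10.149 - 1.645
z_β = 0.791

Power = Φ(z_β) = Φ(0.791) ≈ 0.785

Effect size d = 0.24 is small by Cohen's convention (0.2/0.5/0.8).

Threshold: power ≥ 0.80 is conventionally adequate.
Power ≈ 0.79 → the study is underpowered (power < 0.80).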